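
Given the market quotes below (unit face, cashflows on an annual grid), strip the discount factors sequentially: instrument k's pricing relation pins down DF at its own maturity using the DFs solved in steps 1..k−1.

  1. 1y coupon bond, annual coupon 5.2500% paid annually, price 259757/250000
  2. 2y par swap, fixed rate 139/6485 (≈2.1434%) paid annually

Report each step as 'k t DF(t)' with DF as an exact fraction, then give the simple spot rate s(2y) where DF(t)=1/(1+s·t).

1 1 617/625
2 2 9583/10000
s(2y) = (1/(9583/10000) − 1)/(2) = 417/19166 ≈ 2.1757%

step 1 [1y] bond c/1=21/400: DF=(259757/250000 − 21/400·(0))/(1+21/400) = 617/625 ≈ 0.987200
step 2 [2y] swap r/1=139/6485: DF=(1 − 139/6485·(0.987200))/(1+139/6485) = 9583/10000 ≈ 0.958300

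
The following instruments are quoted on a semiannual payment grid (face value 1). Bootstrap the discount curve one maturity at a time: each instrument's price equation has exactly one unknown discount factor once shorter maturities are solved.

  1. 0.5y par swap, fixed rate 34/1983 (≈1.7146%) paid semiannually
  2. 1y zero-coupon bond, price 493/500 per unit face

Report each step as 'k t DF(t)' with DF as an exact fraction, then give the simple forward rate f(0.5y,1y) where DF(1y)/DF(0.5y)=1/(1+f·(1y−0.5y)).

1 1/2 1983/2000
2 1 493/500
f(0.5y,1y) = ((1983/2000)/(493/500) − 1)/(1/2) = 11/986 ≈ 1.1156%

step 1 [0.5y] swap r/2=17/1983: DF=(1 − 17/1983·(0))/(1+17/1983) = 1983/2000 ≈ 0.991500
step 2 [1y] zero: DF = P = 493/500 ≈ 0.986000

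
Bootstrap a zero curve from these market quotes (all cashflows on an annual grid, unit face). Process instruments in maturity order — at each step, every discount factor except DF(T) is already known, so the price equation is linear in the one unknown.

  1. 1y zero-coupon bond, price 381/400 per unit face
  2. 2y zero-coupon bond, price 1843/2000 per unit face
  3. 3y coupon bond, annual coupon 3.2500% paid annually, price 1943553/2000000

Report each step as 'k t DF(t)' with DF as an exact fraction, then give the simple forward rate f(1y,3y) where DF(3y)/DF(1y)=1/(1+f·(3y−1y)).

1 1 381/400
2 2 1843/2000
3 3 4411/5000
f(1y,3y) = ((381/400)/(4411/5000) − 1)/(2) = 703/17644 ≈ 3.9844%

step 1 [1y] zero: DF = P = 381/400 ≈ 0.952500
step 2 [2y] zero: DF = P = 1843/2000 ≈ 0.921500
step 3 [3y] bond c/1=13/400: DF=(1943553/2000000 − 13/400·(0.952500+0.921500))/(1+13/400) = 4411/5000 ≈ 0.882200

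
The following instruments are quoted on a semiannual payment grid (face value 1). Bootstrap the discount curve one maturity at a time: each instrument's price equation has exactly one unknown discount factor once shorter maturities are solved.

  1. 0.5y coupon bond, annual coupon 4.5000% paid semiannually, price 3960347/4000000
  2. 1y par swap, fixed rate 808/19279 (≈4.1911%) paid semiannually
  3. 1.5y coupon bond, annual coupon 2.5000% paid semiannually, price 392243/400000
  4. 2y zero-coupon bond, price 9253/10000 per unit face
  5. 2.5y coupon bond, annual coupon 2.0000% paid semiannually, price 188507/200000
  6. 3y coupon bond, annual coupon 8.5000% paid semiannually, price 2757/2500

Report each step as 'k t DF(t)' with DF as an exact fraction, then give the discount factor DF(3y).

1 1/2 9683/10000
2 1 2399/2500
3 3/2 9447/10000
4 2 9253/10000
5 5/2 2239/2500
6 3 1733/2000
DF(3y) = 1733/2000 ≈ 0.866500

step 1 [0.5y] bond c/2=9/400: DF=(3960347/4000000 − 9/400·(0))/(1+9/400) = 9683/10000 ≈ 0.968300
step 2 [1y] swap r/2=404/19279: DF=(1 − 404/19279·(0.968300))/(1+404/19279) = 2399/2500 ≈ 0.959600
step 3 [1.5y] bond c/2=1/80: DF=(392243/400000 − 1/80·(0.968300+0.959600))/(1+1/80) = 9447/10000 ≈ 0.944700
step 4 [2y] zero: DF = P = 9253/10000 ≈ 0.925300
step 5 [2.5y] bond c/2=1/100: DF=(188507/200000 − 1/100·(0.968300+0.959600+0.944700+0.925300))/(1+1/100) = 2239/2500 ≈ 0.895600
step 6 [3y] bond c/2=17/400: DF=(2757/2500 − 17/400·(0.968300+0.959600+0.944700+0.925300+0.895600))/(1+17/400) = 1733/2000 ≈ 0.866500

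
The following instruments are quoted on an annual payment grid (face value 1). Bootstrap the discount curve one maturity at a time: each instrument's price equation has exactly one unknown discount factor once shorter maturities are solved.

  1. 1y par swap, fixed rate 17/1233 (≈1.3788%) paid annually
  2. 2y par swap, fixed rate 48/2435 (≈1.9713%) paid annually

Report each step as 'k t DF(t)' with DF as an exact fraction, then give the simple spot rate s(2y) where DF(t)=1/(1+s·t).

1 1 1233/1250
2 2 601/625
s(2y) = (1/(601/625) − 1)/(2) = 12/601 ≈ 1.9967%

step 1 [1y] swap r/1=17/1233: DF=(1 − 17/1233·(0))/(1+17/1233) = 1233/1250 ≈ 0.986400
step 2 [2y] swap r/1=48/2435: DF=(1 − 48/2435·(0.986400))/(1+48/2435) = 601/625 ≈ 0.961600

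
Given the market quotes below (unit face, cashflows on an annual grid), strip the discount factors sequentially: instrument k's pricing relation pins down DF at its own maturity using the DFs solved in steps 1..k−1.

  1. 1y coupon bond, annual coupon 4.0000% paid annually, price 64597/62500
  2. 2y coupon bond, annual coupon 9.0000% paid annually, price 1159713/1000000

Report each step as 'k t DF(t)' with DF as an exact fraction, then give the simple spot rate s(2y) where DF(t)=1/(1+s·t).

1 1 4969/5000
2 2 9819/10000
s(2y) = (1/(9819/10000) − 1)/(2) = 181/19638 ≈ 0.9217%

step 1 [1y] bond c/1=1/25: DF=(64597/62500 − 1/25·(0))/(1+1/25) = 4969/5000 ≈ 0.993800
step 2 [2y] bond c/1=9/100: DF=(1159713/1000000 − 9/100·(0.993800))/(1+9/100) = 9819/10000 ≈ 0.981900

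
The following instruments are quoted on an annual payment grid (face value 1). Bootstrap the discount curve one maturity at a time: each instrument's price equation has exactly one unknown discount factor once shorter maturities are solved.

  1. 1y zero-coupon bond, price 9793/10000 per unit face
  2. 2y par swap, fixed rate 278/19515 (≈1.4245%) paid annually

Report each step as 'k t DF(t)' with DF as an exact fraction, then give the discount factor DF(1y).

step 1 [1y] zero: DF = P = 9793/10000 ≈ 0.979300
step 2 [2y] swap r/1=278/19515: DF=(1 − 278/19515·(0.979300))/(1+278/19515) = 4861/5000 ≈ 0.972200

1 1 9793/10000
2 2 4861/5000
DF(1y) = 9793/10000 ≈ 0.979300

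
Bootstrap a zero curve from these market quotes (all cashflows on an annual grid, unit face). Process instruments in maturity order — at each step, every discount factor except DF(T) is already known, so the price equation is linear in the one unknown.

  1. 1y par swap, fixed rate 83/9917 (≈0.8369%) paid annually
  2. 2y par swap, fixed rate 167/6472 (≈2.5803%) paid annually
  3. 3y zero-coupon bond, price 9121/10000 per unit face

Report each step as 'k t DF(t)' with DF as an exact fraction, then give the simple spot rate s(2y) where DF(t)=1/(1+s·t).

step 1 [1y] swap r/1=83/9917: DF=(1 − 83/9917·(0))/(1+83/9917) = 9917/10000 ≈ 0.991700
step 2 [2y] swap r/1=167/6472: DF=(1 − 167/6472·(0.991700))/(1+167/6472) = 9499/10000 ≈ 0.949900
step 3 [3y] zero: DF = P = 9121/10000 ≈ 0.912100

1 1 9917/10000
2 2 9499/10000
3 3 9121/10000
s(2y) = (1/(9499/10000) − 1)/(2) = 501/18998 ≈ 2.6371%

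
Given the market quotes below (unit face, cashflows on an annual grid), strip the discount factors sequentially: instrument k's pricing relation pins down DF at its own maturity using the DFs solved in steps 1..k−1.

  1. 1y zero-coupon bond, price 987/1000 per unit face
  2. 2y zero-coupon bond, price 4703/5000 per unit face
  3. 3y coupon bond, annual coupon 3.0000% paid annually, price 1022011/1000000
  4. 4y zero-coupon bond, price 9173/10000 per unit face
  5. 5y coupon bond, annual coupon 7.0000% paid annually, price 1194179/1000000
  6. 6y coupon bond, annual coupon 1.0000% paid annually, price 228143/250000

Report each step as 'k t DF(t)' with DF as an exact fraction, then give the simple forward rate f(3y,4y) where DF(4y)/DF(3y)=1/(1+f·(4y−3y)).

step 1 [1y] zero: DF = P = 987/1000 ≈ 0.987000
step 2 [2y] zero: DF = P = 4703/5000 ≈ 0.940600
step 3 [3y] bond c/1=3/100: DF=(1022011/1000000 − 3/100·(0.987000+0.940600))/(1+3/100) = 9361/10000 ≈ 0.936100
step 4 [4y] zero: DF = P = 9173/10000 ≈ 0.917300
step 5 [5y] bond c/1=7/100: DF=(1194179/1000000 − 7/100·(0.987000+0.940600+0.936100+0.917300))/(1+7/100) = 8687/10000 ≈ 0.868700
step 6 [6y] bond c/1=1/100: DF=(228143/250000 − 1/100·(0.987000+0.940600+0.936100+0.917300+0.868700))/(1+1/100) = 343/400 ≈ 0.857500

1 1 987/1000
2 2 4703/5000
3 3 9361/10000
4 4 9173/10000
5 5 8687/10000
6 6 343/400
f(3y,4y) = ((9361/10000)/(9173/10000) − 1)/(1) = 188/9173 ≈ 2.0495%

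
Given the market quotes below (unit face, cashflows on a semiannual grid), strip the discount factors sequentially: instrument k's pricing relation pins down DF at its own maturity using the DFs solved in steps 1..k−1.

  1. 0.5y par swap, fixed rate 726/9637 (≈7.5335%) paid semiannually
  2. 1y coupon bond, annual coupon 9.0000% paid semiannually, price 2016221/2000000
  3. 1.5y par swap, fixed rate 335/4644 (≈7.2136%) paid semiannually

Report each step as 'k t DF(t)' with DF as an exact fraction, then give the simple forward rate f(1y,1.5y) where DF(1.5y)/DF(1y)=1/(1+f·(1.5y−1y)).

1 1/2 9637/10000
2 1 577/625
3 3/2 1799/2000
f(1y,1.5y) = ((577/625)/(1799/2000) − 1)/(1/2) = 474/8995 ≈ 5.2696%

step 1 [0.5y] swap r/2=363/9637: DF=(1 − 363/9637·(0))/(1+363/9637) = 9637/10000 ≈ 0.963700
step 2 [1y] bond c/2=9/200: DF=(2016221/2000000 − 9/200·(0.963700))/(1+9/200) = 577/625 ≈ 0.923200
step 3 [1.5y] swap r/2=335/9288: DF=(1 − 335/9288·(0.963700+0.923200))/(1+335/9288) = 1799/2000 ≈ 0.899500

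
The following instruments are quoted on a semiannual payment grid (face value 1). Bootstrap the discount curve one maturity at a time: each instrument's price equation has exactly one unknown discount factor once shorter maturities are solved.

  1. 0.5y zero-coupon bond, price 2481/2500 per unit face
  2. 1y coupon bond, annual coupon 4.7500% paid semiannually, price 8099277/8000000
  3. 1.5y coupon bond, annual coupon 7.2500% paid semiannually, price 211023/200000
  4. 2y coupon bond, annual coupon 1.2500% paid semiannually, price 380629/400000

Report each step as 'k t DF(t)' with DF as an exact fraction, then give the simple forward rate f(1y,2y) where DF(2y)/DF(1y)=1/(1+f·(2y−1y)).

1 1/2 2481/2500
2 1 9659/10000
3 3/2 9497/10000
4 2 2319/2500
f(1y,2y) = ((9659/10000)/(2319/2500) − 1)/(1) = 383/9276 ≈ 4.1289%

step 1 [0.5y] zero: DF = P = 2481/2500 ≈ 0.992400
step 2 [1y] bond c/2=19/800: DF=(8099277/8000000 − 19/800·(0.992400))/(1+19/800) = 9659/10000 ≈ 0.965900
step 3 [1.5y] bond c/2=29/800: DF=(211023/200000 − 29/800·(0.992400+0.965900))/(1+29/800) = 9497/10000 ≈ 0.949700
step 4 [2y] bond c/2=1/160: DF=(380629/400000 − 1/160·(0.992400+0.965900+0.949700))/(1+1/160) = 2319/2500 ≈ 0.927600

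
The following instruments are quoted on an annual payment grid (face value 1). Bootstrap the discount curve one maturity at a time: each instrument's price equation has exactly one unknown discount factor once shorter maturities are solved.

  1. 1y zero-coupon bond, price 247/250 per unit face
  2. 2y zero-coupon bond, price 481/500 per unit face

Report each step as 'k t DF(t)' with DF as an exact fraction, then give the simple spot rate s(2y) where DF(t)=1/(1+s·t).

1 1 247/250
2 2 481/500
s(2y) = (1/(481/500) − 1)/(2) = 19/962 ≈ 1.9751%

step 1 [1y] zero: DF = P = 247/250 ≈ 0.988000
step 2 [2y] zero: DF = P = 481/500 ≈ 0.962000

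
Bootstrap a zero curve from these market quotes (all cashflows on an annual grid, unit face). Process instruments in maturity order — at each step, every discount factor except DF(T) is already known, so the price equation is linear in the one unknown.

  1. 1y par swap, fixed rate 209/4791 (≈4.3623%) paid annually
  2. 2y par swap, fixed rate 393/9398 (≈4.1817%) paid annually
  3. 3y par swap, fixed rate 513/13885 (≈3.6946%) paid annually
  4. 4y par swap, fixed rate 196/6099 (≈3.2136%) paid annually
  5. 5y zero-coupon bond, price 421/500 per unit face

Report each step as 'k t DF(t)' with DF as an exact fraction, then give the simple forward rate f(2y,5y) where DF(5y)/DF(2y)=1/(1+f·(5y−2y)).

step 1 [1y] swap r/1=209/4791: DF=(1 − 209/4791·(0))/(1+209/4791) = 4791/5000 ≈ 0.958200
step 2 [2y] swap r/1=393/9398: DF=(1 − 393/9398·(0.958200))/(1+393/9398) = 4607/5000 ≈ 0.921400
step 3 [3y] swap r/1=513/13885: DF=(1 − 513/13885·(0.958200+0.921400))/(1+513/13885) = 4487/5000 ≈ 0.897400
step 4 [4y] swap r/1=196/6099: DF=(1 − 196/6099·(0.958200+0.921400+0.897400))/(1+196/6099) = 1103/1250 ≈ 0.882400
step 5 [5y] zero: DF = P = 421/500 ≈ 0.842000

1 1 4791/5000
2 2 4607/5000
3 3 4487/5000
4 4 1103/1250
5 5 421/500
f(2y,5y) = ((4607/5000)/(421/500) − 1)/(3) = 397/12630 ≈ 3.1433%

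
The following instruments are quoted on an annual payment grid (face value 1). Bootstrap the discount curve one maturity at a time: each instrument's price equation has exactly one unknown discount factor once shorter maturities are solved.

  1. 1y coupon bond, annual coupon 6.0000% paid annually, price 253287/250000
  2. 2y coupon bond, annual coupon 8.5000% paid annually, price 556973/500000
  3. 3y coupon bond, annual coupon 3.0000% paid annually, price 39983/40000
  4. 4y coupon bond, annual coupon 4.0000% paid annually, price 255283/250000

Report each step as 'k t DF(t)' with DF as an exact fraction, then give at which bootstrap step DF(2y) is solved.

step 1 [1y] bond c/1=3/50: DF=(253287/250000 − 3/50·(0))/(1+3/50) = 4779/5000 ≈ 0.955800
step 2 [2y] bond c/1=17/200: DF=(556973/500000 − 17/200·(0.955800))/(1+17/200) = 4759/5000 ≈ 0.951800
step 3 [3y] bond c/1=3/100: DF=(39983/40000 − 3/100·(0.955800+0.951800))/(1+3/100) = 9149/10000 ≈ 0.914900
step 4 [4y] bond c/1=1/25: DF=(255283/250000 − 1/25·(0.955800+0.951800+0.914900))/(1+1/25) = 8733/10000 ≈ 0.873300

1 1 4779/5000
2 2 4759/5000
3 3 9149/10000
4 4 8733/10000
DF(2y) is solved at step 2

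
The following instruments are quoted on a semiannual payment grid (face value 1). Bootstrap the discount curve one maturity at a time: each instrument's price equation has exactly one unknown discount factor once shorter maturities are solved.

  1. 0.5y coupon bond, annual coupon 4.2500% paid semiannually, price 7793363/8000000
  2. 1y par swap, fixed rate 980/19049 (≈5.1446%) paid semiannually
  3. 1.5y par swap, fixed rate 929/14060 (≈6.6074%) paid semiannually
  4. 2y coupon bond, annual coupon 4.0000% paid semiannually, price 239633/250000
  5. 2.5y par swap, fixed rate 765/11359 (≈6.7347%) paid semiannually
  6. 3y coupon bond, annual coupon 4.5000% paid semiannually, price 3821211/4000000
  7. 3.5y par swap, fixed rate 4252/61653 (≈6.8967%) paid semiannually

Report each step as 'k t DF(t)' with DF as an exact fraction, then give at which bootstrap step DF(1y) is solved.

1 1/2 9539/10000
2 1 951/1000
3 3/2 9071/10000
4 2 4423/5000
5 5/2 847/1000
6 3 8343/10000
7 7/2 3937/5000
DF(1y) is solved at step 2

step 1 [0.5y] bond c/2=17/800: DF=(7793363/8000000 − 17/800·(0))/(1+17/800) = 9539/10000 ≈ 0.953900
step 2 [1y] swap r/2=490/19049: DF=(1 − 490/19049·(0.953900))/(1+490/19049) = 951/1000 ≈ 0.951000
step 3 [1.5y] swap r/2=929/28120: DF=(1 − 929/28120·(0.953900+0.951000))/(1+929/28120) = 9071/10000 ≈ 0.907100
step 4 [2y] bond c/2=1/50: DF=(239633/250000 − 1/50·(0.953900+0.951000+0.907100))/(1+1/50) = 4423/5000 ≈ 0.884600
step 5 [2.5y] swap r/2=765/22718: DF=(1 − 765/22718·(0.953900+0.951000+0.907100+0.884600))/(1+765/22718) = 847/1000 ≈ 0.847000
step 6 [3y] bond c/2=9/400: DF=(3821211/4000000 − 9/400·(0.953900+0.951000+0.907100+0.884600+0.847000))/(1+9/400) = 8343/10000 ≈ 0.834300
step 7 [3.5y] swap r/2=2126/61653: DF=(1 − 2126/61653·(0.953900+0.951000+0.907100+0.884600+0.847000+0.834300))/(1+2126/61653) = 3937/5000 ≈ 0.787400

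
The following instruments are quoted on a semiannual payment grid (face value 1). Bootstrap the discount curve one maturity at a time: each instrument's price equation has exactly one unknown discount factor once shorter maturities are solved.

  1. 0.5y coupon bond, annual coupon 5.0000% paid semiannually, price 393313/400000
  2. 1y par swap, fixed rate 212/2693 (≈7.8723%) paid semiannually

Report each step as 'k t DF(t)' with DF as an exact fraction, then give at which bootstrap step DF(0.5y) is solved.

step 1 [0.5y] bond c/2=1/40: DF=(393313/400000 − 1/40·(0))/(1+1/40) = 9593/10000 ≈ 0.959300
step 2 [1y] swap r/2=106/2693: DF=(1 − 106/2693·(0.959300))/(1+106/2693) = 4629/5000 ≈ 0.925800

1 1/2 9593/10000
2 1 4629/5000
DF(0.5y) is solved at step 1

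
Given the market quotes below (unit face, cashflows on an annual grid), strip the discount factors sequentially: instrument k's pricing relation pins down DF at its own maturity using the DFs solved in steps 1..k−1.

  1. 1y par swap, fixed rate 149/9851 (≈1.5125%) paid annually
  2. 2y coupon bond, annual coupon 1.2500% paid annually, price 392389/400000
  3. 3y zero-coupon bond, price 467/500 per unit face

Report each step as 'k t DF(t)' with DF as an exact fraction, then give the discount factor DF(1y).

step 1 [1y] swap r/1=149/9851: DF=(1 − 149/9851·(0))/(1+149/9851) = 9851/10000 ≈ 0.985100
step 2 [2y] bond c/1=1/80: DF=(392389/400000 − 1/80·(0.985100))/(1+1/80) = 9567/10000 ≈ 0.956700
step 3 [3y] zero: DF = P = 467/500 ≈ 0.934000

1 1 9851/10000
2 2 9567/10000
3 3 467/500
DF(1y) = 9851/10000 ≈ 0.985100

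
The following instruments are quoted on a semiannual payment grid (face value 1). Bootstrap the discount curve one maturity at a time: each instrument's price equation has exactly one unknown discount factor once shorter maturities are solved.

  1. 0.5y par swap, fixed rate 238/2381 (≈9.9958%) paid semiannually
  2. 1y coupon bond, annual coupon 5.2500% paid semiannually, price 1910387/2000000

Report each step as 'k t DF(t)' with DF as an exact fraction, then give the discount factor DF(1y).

step 1 [0.5y] swap r/2=119/2381: DF=(1 − 119/2381·(0))/(1+119/2381) = 2381/2500 ≈ 0.952400
step 2 [1y] bond c/2=21/800: DF=(1910387/2000000 − 21/800·(0.952400))/(1+21/800) = 1133/1250 ≈ 0.906400

1 1/2 2381/2500
2 1 1133/1250
DF(1y) = 1133/1250 ≈ 0.906400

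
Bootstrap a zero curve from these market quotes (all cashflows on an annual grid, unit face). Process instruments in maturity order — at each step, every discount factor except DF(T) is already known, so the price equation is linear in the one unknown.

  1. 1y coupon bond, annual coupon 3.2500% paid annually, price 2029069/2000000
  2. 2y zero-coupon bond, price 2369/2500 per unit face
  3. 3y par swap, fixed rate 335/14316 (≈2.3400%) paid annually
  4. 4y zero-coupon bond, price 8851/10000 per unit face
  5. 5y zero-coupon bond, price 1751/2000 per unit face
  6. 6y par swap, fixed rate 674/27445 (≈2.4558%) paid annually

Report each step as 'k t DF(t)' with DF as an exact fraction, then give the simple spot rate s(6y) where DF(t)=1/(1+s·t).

1 1 4913/5000
2 2 2369/2500
3 3 933/1000
4 4 8851/10000
5 5 1751/2000
6 6 2163/2500
s(6y) = (1/(2163/2500) − 1)/(6) = 337/12978 ≈ 2.5967%

step 1 [1y] bond c/1=13/400: DF=(2029069/2000000 − 13/400·(0))/(1+13/400) = 4913/5000 ≈ 0.982600
step 2 [2y] zero: DF = P = 2369/2500 ≈ 0.947600
step 3 [3y] swap r/1=335/14316: DF=(1 − 335/14316·(0.982600+0.947600))/(1+335/14316) = 933/1000 ≈ 0.933000
step 4 [4y] zero: DF = P = 8851/10000 ≈ 0.885100
step 5 [5y] zero: DF = P = 1751/2000 ≈ 0.875500
step 6 [6y] swap r/1=674/27445: DF=(1 − 674/27445·(0.982600+0.947600+0.933000+0.885100+0.875500))/(1+674/27445) = 2163/2500 ≈ 0.865200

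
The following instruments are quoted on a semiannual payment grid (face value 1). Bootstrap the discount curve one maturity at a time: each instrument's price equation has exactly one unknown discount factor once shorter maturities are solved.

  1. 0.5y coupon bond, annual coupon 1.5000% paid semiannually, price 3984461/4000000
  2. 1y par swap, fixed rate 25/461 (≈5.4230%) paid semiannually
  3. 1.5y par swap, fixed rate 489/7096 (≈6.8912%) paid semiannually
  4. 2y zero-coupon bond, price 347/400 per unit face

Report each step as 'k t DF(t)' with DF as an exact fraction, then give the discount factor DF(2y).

step 1 [0.5y] bond c/2=3/400: DF=(3984461/4000000 − 3/400·(0))/(1+3/400) = 9887/10000 ≈ 0.988700
step 2 [1y] swap r/2=25/922: DF=(1 − 25/922·(0.988700))/(1+25/922) = 379/400 ≈ 0.947500
step 3 [1.5y] swap r/2=489/14192: DF=(1 − 489/14192·(0.988700+0.947500))/(1+489/14192) = 4511/5000 ≈ 0.902200
step 4 [2y] zero: DF = P = 347/400 ≈ 0.867500

1 1/2 9887/10000
2 1 379/400
3 3/2 4511/5000
4 2 347/400
DF(2y) = 347/400 ≈ 0.867500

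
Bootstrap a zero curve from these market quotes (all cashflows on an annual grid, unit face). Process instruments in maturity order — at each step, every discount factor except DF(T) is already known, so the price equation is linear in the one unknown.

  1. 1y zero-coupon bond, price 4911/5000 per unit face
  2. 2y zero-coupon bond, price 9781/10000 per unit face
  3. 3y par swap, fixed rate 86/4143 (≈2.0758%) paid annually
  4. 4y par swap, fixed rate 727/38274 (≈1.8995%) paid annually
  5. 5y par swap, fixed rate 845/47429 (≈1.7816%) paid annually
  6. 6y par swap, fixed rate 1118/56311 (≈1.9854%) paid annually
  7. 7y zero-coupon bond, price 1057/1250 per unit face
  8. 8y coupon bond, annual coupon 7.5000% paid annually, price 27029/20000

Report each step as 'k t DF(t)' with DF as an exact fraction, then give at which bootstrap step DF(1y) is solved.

1 1 4911/5000
2 2 9781/10000
3 3 4699/5000
4 4 9273/10000
5 5 1831/2000
6 6 4441/5000
7 7 1057/1250
8 8 8053/10000
DF(1y) is solved at step 1

step 1 [1y] zero: DF = P = 4911/5000 ≈ 0.982200
step 2 [2y] zero: DF = P = 9781/10000 ≈ 0.978100
step 3 [3y] swap r/1=86/4143: DF=(1 − 86/4143·(0.982200+0.978100))/(1+86/4143) = 4699/5000 ≈ 0.939800
step 4 [4y] swap r/1=727/38274: DF=(1 − 727/38274·(0.982200+0.978100+0.939800))/(1+727/38274) = 9273/10000 ≈ 0.927300
step 5 [5y] swap r/1=845/47429: DF=(1 − 845/47429·(0.982200+0.978100+0.939800+0.927300))/(1+845/47429) = 1831/2000 ≈ 0.915500
step 6 [6y] swap r/1=1118/56311: DF=(1 − 1118/56311·(0.982200+0.978100+0.939800+0.927300+0.915500))/(1+1118/56311) = 4441/5000 ≈ 0.888200
step 7 [7y] zero: DF = P = 1057/1250 ≈ 0.845600
step 8 [8y] bond c/1=3/40: DF=(27029/20000 − 3/40·(0.982200+0.978100+0.939800+0.927300+0.915500+0.888200+0.845600))/(1+3/40) = 8053/10000 ≈ 0.805300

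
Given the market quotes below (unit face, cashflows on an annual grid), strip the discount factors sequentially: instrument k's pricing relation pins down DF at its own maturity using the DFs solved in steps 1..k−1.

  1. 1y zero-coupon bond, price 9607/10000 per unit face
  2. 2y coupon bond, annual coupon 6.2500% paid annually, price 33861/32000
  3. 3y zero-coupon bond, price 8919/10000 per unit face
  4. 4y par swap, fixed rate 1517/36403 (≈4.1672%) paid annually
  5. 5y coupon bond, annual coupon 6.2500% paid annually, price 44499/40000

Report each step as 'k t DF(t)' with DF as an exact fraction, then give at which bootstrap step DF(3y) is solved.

step 1 [1y] zero: DF = P = 9607/10000 ≈ 0.960700
step 2 [2y] bond c/1=1/16: DF=(33861/32000 − 1/16·(0.960700))/(1+1/16) = 4697/5000 ≈ 0.939400
step 3 [3y] zero: DF = P = 8919/10000 ≈ 0.891900
step 4 [4y] swap r/1=1517/36403: DF=(1 − 1517/36403·(0.960700+0.939400+0.891900))/(1+1517/36403) = 8483/10000 ≈ 0.848300
step 5 [5y] bond c/1=1/16: DF=(44499/40000 − 1/16·(0.960700+0.939400+0.891900+0.848300))/(1+1/16) = 8329/10000 ≈ 0.832900

1 1 9607/10000
2 2 4697/5000
3 3 8919/10000
4 4 8483/10000
5 5 8329/10000
DF(3y) is solved at step 3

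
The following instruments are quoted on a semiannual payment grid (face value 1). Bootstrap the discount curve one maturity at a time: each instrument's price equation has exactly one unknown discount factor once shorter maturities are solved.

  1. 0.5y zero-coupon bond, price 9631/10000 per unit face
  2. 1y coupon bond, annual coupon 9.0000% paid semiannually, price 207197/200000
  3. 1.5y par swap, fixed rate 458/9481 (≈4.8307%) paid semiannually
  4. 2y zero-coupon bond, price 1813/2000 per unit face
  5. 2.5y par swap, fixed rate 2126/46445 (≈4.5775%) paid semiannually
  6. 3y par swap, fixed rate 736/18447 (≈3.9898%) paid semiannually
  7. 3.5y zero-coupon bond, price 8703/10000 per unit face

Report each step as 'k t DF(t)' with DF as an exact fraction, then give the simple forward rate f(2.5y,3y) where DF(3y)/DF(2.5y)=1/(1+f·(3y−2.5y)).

step 1 [0.5y] zero: DF = P = 9631/10000 ≈ 0.963100
step 2 [1y] bond c/2=9/200: DF=(207197/200000 − 9/200·(0.963100))/(1+9/200) = 9499/10000 ≈ 0.949900
step 3 [1.5y] swap r/2=229/9481: DF=(1 − 229/9481·(0.963100+0.949900))/(1+229/9481) = 9313/10000 ≈ 0.931300
step 4 [2y] zero: DF = P = 1813/2000 ≈ 0.906500
step 5 [2.5y] swap r/2=1063/46445: DF=(1 − 1063/46445·(0.963100+0.949900+0.931300+0.906500))/(1+1063/46445) = 8937/10000 ≈ 0.893700
step 6 [3y] swap r/2=368/18447: DF=(1 − 368/18447·(0.963100+0.949900+0.931300+0.906500+0.893700))/(1+368/18447) = 556/625 ≈ 0.889600
step 7 [3.5y] zero: DF = P = 8703/10000 ≈ 0.870300

1 1/2 9631/10000
2 1 9499/10000
3 3/2 9313/10000
4 2 1813/2000
5 5/2 8937/10000
6 3 556/625
7 7/2 8703/10000
f(2.5y,3y) = ((8937/10000)/(556/625) − 1)/(1/2) = 41/4448 ≈ 0.9218%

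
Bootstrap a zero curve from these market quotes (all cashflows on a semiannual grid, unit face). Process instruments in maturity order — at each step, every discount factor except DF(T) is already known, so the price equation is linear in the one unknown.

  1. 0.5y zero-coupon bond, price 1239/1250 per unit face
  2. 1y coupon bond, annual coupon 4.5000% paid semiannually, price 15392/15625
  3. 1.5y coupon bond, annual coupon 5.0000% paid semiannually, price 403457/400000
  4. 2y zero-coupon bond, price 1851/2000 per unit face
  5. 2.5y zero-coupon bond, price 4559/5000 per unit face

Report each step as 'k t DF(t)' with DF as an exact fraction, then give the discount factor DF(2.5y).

step 1 [0.5y] zero: DF = P = 1239/1250 ≈ 0.991200
step 2 [1y] bond c/2=9/400: DF=(15392/15625 − 9/400·(0.991200))/(1+9/400) = 1177/1250 ≈ 0.941600
step 3 [1.5y] bond c/2=1/40: DF=(403457/400000 − 1/40·(0.991200+0.941600))/(1+1/40) = 9369/10000 ≈ 0.936900
step 4 [2y] zero: DF = P = 1851/2000 ≈ 0.925500
step 5 [2.5y] zero: DF = P = 4559/5000 ≈ 0.911800

1 1/2 1239/1250
2 1 1177/1250
3 3/2 9369/10000
4 2 1851/2000
5 5/2 4559/5000
DF(2.5y) = 4559/5000 ≈ 0.911800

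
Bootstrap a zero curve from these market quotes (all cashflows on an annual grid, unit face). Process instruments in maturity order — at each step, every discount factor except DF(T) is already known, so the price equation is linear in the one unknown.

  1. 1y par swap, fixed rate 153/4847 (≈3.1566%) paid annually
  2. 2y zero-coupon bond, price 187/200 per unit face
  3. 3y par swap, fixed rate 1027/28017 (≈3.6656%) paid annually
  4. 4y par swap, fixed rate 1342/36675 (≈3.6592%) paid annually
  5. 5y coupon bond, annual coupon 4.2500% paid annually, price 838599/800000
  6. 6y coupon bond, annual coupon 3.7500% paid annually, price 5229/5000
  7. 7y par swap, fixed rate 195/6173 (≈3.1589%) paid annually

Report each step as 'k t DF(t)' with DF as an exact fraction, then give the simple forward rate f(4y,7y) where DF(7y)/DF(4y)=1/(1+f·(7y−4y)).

1 1 4847/5000
2 2 187/200
3 3 8973/10000
4 4 4329/5000
5 5 107/125
6 6 1689/2000
7 7 161/200
f(4y,7y) = ((4329/5000)/(161/200) − 1)/(3) = 304/12075 ≈ 2.5176%

step 1 [1y] swap r/1=153/4847: DF=(1 − 153/4847·(0))/(1+153/4847) = 4847/5000 ≈ 0.969400
step 2 [2y] zero: DF = P = 187/200 ≈ 0.935000
step 3 [3y] swap r/1=1027/28017: DF=(1 − 1027/28017·(0.969400+0.935000))/(1+1027/28017) = 8973/10000 ≈ 0.897300
step 4 [4y] swap r/1=1342/36675: DF=(1 − 1342/36675·(0.969400+0.935000+0.897300))/(1+1342/36675) = 4329/5000 ≈ 0.865800
step 5 [5y] bond c/1=17/400: DF=(838599/800000 − 17/400·(0.969400+0.935000+0.897300+0.865800))/(1+17/400) = 107/125 ≈ 0.856000
step 6 [6y] bond c/1=3/80: DF=(5229/5000 − 3/80·(0.969400+0.935000+0.897300+0.865800+0.856000))/(1+3/80) = 1689/2000 ≈ 0.844500
step 7 [7y] swap r/1=195/6173: DF=(1 − 195/6173·(0.969400+0.935000+0.897300+0.865800+0.856000+0.844500))/(1+195/6173) = 161/200 ≈ 0.805000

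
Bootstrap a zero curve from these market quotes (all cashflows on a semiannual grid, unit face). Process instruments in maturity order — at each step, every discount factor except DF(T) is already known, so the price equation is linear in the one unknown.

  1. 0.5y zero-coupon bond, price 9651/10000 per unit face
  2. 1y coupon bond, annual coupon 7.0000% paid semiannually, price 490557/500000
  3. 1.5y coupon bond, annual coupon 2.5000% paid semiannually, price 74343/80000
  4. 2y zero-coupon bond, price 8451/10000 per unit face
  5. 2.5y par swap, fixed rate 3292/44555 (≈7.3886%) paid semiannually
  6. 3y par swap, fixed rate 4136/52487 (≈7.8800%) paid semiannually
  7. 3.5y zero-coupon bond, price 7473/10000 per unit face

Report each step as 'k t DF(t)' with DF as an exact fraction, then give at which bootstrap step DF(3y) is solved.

step 1 [0.5y] zero: DF = P = 9651/10000 ≈ 0.965100
step 2 [1y] bond c/2=7/200: DF=(490557/500000 − 7/200·(0.965100))/(1+7/200) = 9153/10000 ≈ 0.915300
step 3 [1.5y] bond c/2=1/80: DF=(74343/80000 − 1/80·(0.965100+0.915300))/(1+1/80) = 4473/5000 ≈ 0.894600
step 4 [2y] zero: DF = P = 8451/10000 ≈ 0.845100
step 5 [2.5y] swap r/2=1646/44555: DF=(1 − 1646/44555·(0.965100+0.915300+0.894600+0.845100))/(1+1646/44555) = 4177/5000 ≈ 0.835400
step 6 [3y] swap r/2=2068/52487: DF=(1 − 2068/52487·(0.965100+0.915300+0.894600+0.845100+0.835400))/(1+2068/52487) = 1983/2500 ≈ 0.793200
step 7 [3.5y] zero: DF = P = 7473/10000 ≈ 0.747300

1 1/2 9651/10000
2 1 9153/10000
3 3/2 4473/5000
4 2 8451/10000
5 5/2 4177/5000
6 3 1983/2500
7 7/2 7473/10000
DF(3y) is solved at step 6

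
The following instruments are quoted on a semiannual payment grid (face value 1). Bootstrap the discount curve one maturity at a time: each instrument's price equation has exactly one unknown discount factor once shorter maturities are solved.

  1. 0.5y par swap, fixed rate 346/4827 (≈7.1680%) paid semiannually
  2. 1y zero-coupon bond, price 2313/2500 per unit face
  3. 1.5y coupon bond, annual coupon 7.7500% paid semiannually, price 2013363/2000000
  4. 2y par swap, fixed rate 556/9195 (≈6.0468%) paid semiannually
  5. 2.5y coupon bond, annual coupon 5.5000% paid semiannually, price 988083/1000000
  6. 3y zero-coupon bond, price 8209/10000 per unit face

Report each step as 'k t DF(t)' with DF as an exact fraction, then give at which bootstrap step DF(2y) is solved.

step 1 [0.5y] swap r/2=173/4827: DF=(1 − 173/4827·(0))/(1+173/4827) = 4827/5000 ≈ 0.965400
step 2 [1y] zero: DF = P = 2313/2500 ≈ 0.925200
step 3 [1.5y] bond c/2=31/800: DF=(2013363/2000000 − 31/800·(0.965400+0.925200))/(1+31/800) = 4493/5000 ≈ 0.898600
step 4 [2y] swap r/2=278/9195: DF=(1 − 278/9195·(0.965400+0.925200+0.898600))/(1+278/9195) = 1111/1250 ≈ 0.888800
step 5 [2.5y] bond c/2=11/400: DF=(988083/1000000 − 11/400·(0.965400+0.925200+0.898600+0.888800))/(1+11/400) = 1079/1250 ≈ 0.863200
step 6 [3y] zero: DF = P = 8209/10000 ≈ 0.820900

1 1/2 4827/5000
2 1 2313/2500
3 3/2 4493/5000
4 2 1111/1250
5 5/2 1079/1250
6 3 8209/10000
DF(2y) is solved at step 4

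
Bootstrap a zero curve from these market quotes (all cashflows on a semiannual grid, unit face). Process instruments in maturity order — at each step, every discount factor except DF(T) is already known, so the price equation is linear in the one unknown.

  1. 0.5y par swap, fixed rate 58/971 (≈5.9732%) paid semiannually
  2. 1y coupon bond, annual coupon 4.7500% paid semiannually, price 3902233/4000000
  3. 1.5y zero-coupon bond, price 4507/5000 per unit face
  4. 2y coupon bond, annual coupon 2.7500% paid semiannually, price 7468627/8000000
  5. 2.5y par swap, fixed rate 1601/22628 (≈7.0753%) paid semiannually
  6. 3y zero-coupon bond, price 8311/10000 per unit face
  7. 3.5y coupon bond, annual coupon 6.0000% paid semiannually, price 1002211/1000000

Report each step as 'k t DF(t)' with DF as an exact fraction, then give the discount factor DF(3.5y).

1 1/2 971/1000
2 1 1163/1250
3 3/2 4507/5000
4 2 8829/10000
5 5/2 8399/10000
6 3 8311/10000
7 7/2 817/1000
DF(3.5y) = 817/1000 ≈ 0.817000

step 1 [0.5y] swap r/2=29/971: DF=(1 − 29/971·(0))/(1+29/971) = 971/1000 ≈ 0.971000
step 2 [1y] bond c/2=19/800: DF=(3902233/4000000 − 19/800·(0.971000))/(1+19/800) = 1163/1250 ≈ 0.930400
step 3 [1.5y] zero: DF = P = 4507/5000 ≈ 0.901400
step 4 [2y] bond c/2=11/800: DF=(7468627/8000000 − 11/800·(0.971000+0.930400+0.901400))/(1+11/800) = 8829/10000 ≈ 0.882900
step 5 [2.5y] swap r/2=1601/45256: DF=(1 − 1601/45256·(0.971000+0.930400+0.901400+0.882900))/(1+1601/45256) = 8399/10000 ≈ 0.839900
step 6 [3y] zero: DF = P = 8311/10000 ≈ 0.831100
step 7 [3.5y] bond c/2=3/100: DF=(1002211/1000000 − 3/100·(0.971000+0.930400+0.901400+0.882900+0.839900+0.831100))/(1+3/100) = 817/1000 ≈ 0.817000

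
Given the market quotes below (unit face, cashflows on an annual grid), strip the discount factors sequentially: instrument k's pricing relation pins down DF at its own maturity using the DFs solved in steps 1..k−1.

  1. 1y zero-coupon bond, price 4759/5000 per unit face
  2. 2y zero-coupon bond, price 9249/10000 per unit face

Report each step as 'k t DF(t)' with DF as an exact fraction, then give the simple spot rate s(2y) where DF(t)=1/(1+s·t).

step 1 [1y] zero: DF = P = 4759/5000 ≈ 0.951800
step 2 [2y] zero: DF = P = 9249/10000 ≈ 0.924900

1 1 4759/5000
2 2 9249/10000
s(2y) = (1/(9249/10000) − 1)/(2) = 751/18498 ≈ 4.0599%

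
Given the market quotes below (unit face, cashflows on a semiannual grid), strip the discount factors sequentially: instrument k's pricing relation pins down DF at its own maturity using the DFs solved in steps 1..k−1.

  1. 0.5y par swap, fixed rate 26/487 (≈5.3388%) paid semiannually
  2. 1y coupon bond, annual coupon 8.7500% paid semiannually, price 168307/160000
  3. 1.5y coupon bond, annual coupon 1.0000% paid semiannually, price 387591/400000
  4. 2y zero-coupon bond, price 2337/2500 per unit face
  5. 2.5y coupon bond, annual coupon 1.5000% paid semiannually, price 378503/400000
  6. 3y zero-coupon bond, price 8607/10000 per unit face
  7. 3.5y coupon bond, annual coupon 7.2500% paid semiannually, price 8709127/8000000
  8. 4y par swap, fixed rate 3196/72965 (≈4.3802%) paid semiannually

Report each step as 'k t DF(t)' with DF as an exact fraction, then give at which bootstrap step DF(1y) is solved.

step 1 [0.5y] swap r/2=13/487: DF=(1 − 13/487·(0))/(1+13/487) = 487/500 ≈ 0.974000
step 2 [1y] bond c/2=7/160: DF=(168307/160000 − 7/160·(0.974000))/(1+7/160) = 967/1000 ≈ 0.967000
step 3 [1.5y] bond c/2=1/200: DF=(387591/400000 − 1/200·(0.974000+0.967000))/(1+1/200) = 1909/2000 ≈ 0.954500
step 4 [2y] zero: DF = P = 2337/2500 ≈ 0.934800
step 5 [2.5y] bond c/2=3/400: DF=(378503/400000 − 3/400·(0.974000+0.967000+0.954500+0.934800))/(1+3/400) = 9107/10000 ≈ 0.910700
step 6 [3y] zero: DF = P = 8607/10000 ≈ 0.860700
step 7 [3.5y] bond c/2=29/800: DF=(8709127/8000000 − 29/800·(0.974000+0.967000+0.954500+0.934800+0.910700+0.860700))/(1+29/800) = 4273/5000 ≈ 0.854600
step 8 [4y] swap r/2=1598/72965: DF=(1 − 1598/72965·(0.974000+0.967000+0.954500+0.934800+0.910700+0.860700+0.854600))/(1+1598/72965) = 4201/5000 ≈ 0.840200

1 1/2 487/500
2 1 967/1000
3 3/2 1909/2000
4 2 2337/2500
5 5/2 9107/10000
6 3 8607/10000
7 7/2 4273/5000
8 4 4201/5000
DF(1y) is solved at step 2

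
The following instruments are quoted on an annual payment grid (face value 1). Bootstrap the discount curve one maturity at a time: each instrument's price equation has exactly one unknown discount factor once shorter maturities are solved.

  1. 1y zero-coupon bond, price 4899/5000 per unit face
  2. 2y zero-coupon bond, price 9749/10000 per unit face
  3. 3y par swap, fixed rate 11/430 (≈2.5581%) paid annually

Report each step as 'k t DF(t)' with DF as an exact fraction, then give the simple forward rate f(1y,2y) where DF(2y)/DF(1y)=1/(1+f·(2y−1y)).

step 1 [1y] zero: DF = P = 4899/5000 ≈ 0.979800
step 2 [2y] zero: DF = P = 9749/10000 ≈ 0.974900
step 3 [3y] swap r/1=11/430: DF=(1 − 11/430·(0.979800+0.974900))/(1+11/430) = 9263/10000 ≈ 0.926300

1 1 4899/5000
2 2 9749/10000
3 3 9263/10000
f(1y,2y) = ((4899/5000)/(9749/10000) − 1)/(1) = 49/9749 ≈ 0.5026%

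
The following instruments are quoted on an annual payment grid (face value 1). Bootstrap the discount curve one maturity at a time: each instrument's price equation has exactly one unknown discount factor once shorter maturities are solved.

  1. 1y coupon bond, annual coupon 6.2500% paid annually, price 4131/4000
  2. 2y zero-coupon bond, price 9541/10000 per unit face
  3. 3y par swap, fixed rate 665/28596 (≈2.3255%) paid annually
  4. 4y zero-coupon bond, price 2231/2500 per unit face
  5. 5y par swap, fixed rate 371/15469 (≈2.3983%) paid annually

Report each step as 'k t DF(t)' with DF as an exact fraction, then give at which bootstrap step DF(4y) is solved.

1 1 243/250
2 2 9541/10000
3 3 1867/2000
4 4 2231/2500
5 5 8887/10000
DF(4y) is solved at step 4

step 1 [1y] bond c/1=1/16: DF=(4131/4000 − 1/16·(0))/(1+1/16) = 243/250 ≈ 0.972000
step 2 [2y] zero: DF = P = 9541/10000 ≈ 0.954100
step 3 [3y] swap r/1=665/28596: DF=(1 − 665/28596·(0.972000+0.954100))/(1+665/28596) = 1867/2000 ≈ 0.933500
step 4 [4y] zero: DF = P = 2231/2500 ≈ 0.892400
step 5 [5y] swap r/1=371/15469: DF=(1 − 371/15469·(0.972000+0.954100+0.933500+0.892400))/(1+371/15469) = 8887/10000 ≈ 0.888700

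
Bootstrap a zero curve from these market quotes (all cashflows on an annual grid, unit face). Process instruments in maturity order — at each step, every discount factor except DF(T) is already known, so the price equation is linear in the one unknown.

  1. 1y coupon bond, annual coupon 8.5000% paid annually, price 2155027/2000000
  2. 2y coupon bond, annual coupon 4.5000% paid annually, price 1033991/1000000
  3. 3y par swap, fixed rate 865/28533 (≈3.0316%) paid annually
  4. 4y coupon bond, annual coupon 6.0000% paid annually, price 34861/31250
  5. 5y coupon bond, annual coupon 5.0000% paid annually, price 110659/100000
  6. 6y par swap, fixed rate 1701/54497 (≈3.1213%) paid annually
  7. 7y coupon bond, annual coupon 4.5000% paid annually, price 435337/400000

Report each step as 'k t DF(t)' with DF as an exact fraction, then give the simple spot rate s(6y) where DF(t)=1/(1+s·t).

1 1 9931/10000
2 2 9467/10000
3 3 1827/2000
4 4 8909/10000
5 5 2189/2500
6 6 8299/10000
7 7 2017/2500
s(6y) = (1/(8299/10000) − 1)/(6) = 567/16598 ≈ 3.4161%

step 1 [1y] bond c/1=17/200: DF=(2155027/2000000 − 17/200·(0))/(1+17/200) = 9931/10000 ≈ 0.993100
step 2 [2y] bond c/1=9/200: DF=(1033991/1000000 − 9/200·(0.993100))/(1+9/200) = 9467/10000 ≈ 0.946700
step 3 [3y] swap r/1=865/28533: DF=(1 − 865/28533·(0.993100+0.946700))/(1+865/28533) = 1827/2000 ≈ 0.913500
step 4 [4y] bond c/1=3/50: DF=(34861/31250 − 3/50·(0.993100+0.946700+0.913500))/(1+3/50) = 8909/10000 ≈ 0.890900
step 5 [5y] bond c/1=1/20: DF=(110659/100000 − 1/20·(0.993100+0.946700+0.913500+0.890900))/(1+1/20) = 2189/2500 ≈ 0.875600
step 6 [6y] swap r/1=1701/54497: DF=(1 − 1701/54497·(0.993100+0.946700+0.913500+0.890900+0.875600))/(1+1701/54497) = 8299/10000 ≈ 0.829900
step 7 [7y] bond c/1=9/200: DF=(435337/400000 − 9/200·(0.993100+0.946700+0.913500+0.890900+0.875600+0.829900))/(1+9/200) = 2017/2500 ≈ 0.806800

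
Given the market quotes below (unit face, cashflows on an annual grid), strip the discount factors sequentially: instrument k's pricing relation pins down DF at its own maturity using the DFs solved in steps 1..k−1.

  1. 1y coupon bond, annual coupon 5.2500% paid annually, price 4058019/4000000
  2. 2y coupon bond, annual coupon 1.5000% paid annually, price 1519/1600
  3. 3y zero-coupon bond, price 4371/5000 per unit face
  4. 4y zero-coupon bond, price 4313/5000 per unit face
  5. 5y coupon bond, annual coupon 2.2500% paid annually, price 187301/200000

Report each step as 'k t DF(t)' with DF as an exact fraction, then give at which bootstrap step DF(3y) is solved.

1 1 9639/10000
2 2 9211/10000
3 3 4371/5000
4 4 4313/5000
5 5 4181/5000
DF(3y) is solved at step 3

step 1 [1y] bond c/1=21/400: DF=(4058019/4000000 − 21/400·(0))/(1+21/400) = 9639/10000 ≈ 0.963900
step 2 [2y] bond c/1=3/200: DF=(1519/1600 − 3/200·(0.963900))/(1+3/200) = 9211/10000 ≈ 0.921100
step 3 [3y] zero: DF = P = 4371/5000 ≈ 0.874200
step 4 [4y] zero: DF = P = 4313/5000 ≈ 0.862600
step 5 [5y] bond c/1=9/400: DF=(187301/200000 − 9/400·(0.963900+0.921100+0.874200+0.862600))/(1+9/400) = 4181/5000 ≈ 0.836200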